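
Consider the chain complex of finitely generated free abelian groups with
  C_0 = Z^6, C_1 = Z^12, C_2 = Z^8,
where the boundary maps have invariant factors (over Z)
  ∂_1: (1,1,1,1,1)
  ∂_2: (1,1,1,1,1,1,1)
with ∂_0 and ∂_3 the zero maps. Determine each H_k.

H_0 = Z,  H_1 = 0,  H_2 = Z.

H_0: b_0 = 6 − 0 − 5 = 1; torsion from ∂_1 factors > 1: none. So H_0 = Z.
H_1: b_1 = 12 − 5 − 7 = 0; torsion from ∂_2 factors > 1: none. So H_1 = 0.
H_2: b_2 = 8 − 7 − 0 = 1; torsion from ∂_3 factors > 1: none. So H_2 = Z.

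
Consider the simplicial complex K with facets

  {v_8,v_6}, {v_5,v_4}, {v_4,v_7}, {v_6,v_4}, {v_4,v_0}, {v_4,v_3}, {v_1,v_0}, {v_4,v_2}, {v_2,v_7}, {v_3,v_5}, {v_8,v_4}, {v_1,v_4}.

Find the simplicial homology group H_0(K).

H_0 ≅ Z.

We work with the vertex ordering v_0 < v_1 < v_2 < v_3 < v_4 < v_5 < v_6 < v_7 < v_8. The simplices of K, each written with vertices in increasing order, are:

  0-simplices (9): [v_0], [v_1], [v_2], [v_3], [v_4], [v_5], [v_6], [v_7], [v_8]
  1-simplices (12): [v_0,v_1], [v_0,v_4], [v_1,v_4], [v_2,v_4], [v_2,v_7], [v_3,v_4], [v_3,v_5], [v_4,v_5], [v_4,v_6], [v_4,v_7], [v_4,v_8], [v_6,v_8]

giving chain groups C_0 ≅ Z^9, C_1 ≅ Z^12.

Boundary ∂_1: C_1 → C_0 is given by ∂[p,q] = [q] − [p].
The 9×12 boundary matrix has rank 8 and Smith normal form diag(1,1,1,1,1,1,1,1).

Computing H_k = (kernel of ∂_k) / (image of ∂_{k+1}):

  H_0: rank C_0 − rank ∂_1 = 9 − 8 = 1, and the invariant factors of ∂_1 are all 1, so H_0 = Z.

(K is a triangulation of a wedge of 4 circles.)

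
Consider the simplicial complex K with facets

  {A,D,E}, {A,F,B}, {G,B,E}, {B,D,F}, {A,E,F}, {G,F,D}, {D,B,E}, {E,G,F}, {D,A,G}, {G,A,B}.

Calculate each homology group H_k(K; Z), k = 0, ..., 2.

H_0 ≅ Z,  H_1 ≅ Z/2,  H_2 = 0.

Fix the vertex order A < B < D < E < F < G and write every simplex with vertices in increasing order. Then dim K = 2 and the simplices of K are:

  0-simplices (6): A, B, D, E, F, G
  1-simplices (15): AB, AD, AE, AF, AG, BD, BE, BF, BG, DE, DF, DG, EF, EG, FG
  2-simplices (10): ABF, ABG, ADE, ADG, AEF, BDE, BDF, BEG, DFG, EFG

Hence C_0 ≅ Z^6, C_1 ≅ Z^15, C_2 ≅ Z^10.

The boundary map ∂_1: C_1 → C_0 maps an edge to its endpoints' difference, ∂[p,q] = q − p. For instance
  ∂DE = E − D.
As a 6×15 matrix over Z this has rank 5, with invariant factors (1,1,1,1,1).

Boundary ∂_2: C_2 → C_1 maps a triangle to the signed sum of its edges. For instance
  ∂ADG = DG − AG + AD,
  ∂ADE = DE − AE + AD.
The 15×10 boundary matrix has rank 10 and Smith normal form diag(1,1,1,1,1,1,1,1,1,2).

Reading off H_k = ker ∂_k / im ∂_{k+1}:

  H_0: rank C_0 − rank ∂_1 = 6 − 5 = 1, and the invariant factors of ∂_1 are all 1, so H_0 = Z.
  H_1: rank ker ∂_1 − rank ∂_2 = (15 − 5) − 10 = 0, and ∂_2 has invariant factor 2 > 1, so H_1 = Z/2.
  H_2: rank ker ∂_2 − rank ∂_3 = (10 − 10) − 0 = 0, and there is no ∂_3, so H_2 = 0.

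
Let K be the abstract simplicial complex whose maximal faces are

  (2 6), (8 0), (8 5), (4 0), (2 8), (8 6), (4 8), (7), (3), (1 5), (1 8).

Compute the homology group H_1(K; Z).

Order the vertices as 0 < 1 < 2 < 3 < 4 < 5 < 6 < 7 < 8. Listing each simplex with vertices in this order, K has dimension 1 with simplices:

  0-simplices (9): [0], [1], [2], [3], [4], [5], [6], [7], [8]
  1-simplices (9): [0,4], [0,8], [1,5], [1,8], [2,6], [2,8], [4,8], [5,8], [6,8]

giving chain groups C_0 ≅ Z^9, C_1 ≅ Z^9.

∂_1: C_1 → C_0 maps an edge to its endpoints' difference, ∂[p,q] = q − p. For instance
  ∂[1,8] = [8] − [1].
The resulting 9×9 matrix has rank 6, and its Smith normal form has invariant factors (1,1,1,1,1,1).

Now H_k = ker ∂_k / im ∂_{k+1}, so:

  H_1: rank ker ∂_1 − rank ∂_2 = (9 − 6) − 0 = 3, and there is no ∂_2, so H_1 ≅ Z^3.

H_1 ≅ Z^3.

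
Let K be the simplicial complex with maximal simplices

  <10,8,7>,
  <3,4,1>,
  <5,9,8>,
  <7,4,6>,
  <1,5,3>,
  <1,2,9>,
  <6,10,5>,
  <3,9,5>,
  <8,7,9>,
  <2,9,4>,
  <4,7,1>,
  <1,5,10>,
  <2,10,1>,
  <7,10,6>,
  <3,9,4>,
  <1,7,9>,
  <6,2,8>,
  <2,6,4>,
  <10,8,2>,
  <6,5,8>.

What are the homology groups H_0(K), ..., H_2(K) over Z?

Take the total order 1 < 2 < 3 < 4 < 5 < 6 < 7 < 8 < 9 < 10 on the vertex set. Then K (dimension 2) consists of the simplices:

  0-simplices (10): [1], [2], [3], [4], [5], [6], [7], [8], [9], [10]
  1-simplices (30): (30 of them)
  2-simplices (20): (20 of them)

so the chain groups are C_0 ≅ Z^10, C_1 ≅ Z^30, C_2 ≅ Z^20.

Boundary ∂_1: C_1 → C_0 sends each edge [p,q] (with p < q) to q − p. For instance
  ∂[3,9] = [9] − [3].
The resulting 10×30 matrix has rank 9, and its Smith normal form has invariant factors (1,1,1,1,1,1,1,1,1).

Boundary ∂_2: C_2 → C_1 sends each 2-simplex [p,q,r] to [q,r] − [p,r] + [p,q]. For instance
  ∂[1,2,10] = [2,10] − [1,10] + [1,2],
  ∂[7,8,10] = [8,10] − [7,10] + [7,8].
This gives a 30×20 integer matrix of rank 20; reducing to Smith normal form yields diagonal entries (1,1,1,1,1,1,1,1,1,1,1,1,1,1,1,1,1,1,1,2).

From H_k ≅ ker(∂_k) / im(∂_{k+1}) we obtain:

  H_0: rank C_0 − rank ∂_1 = 10 − 9 = 1, and the invariant factors of ∂_1 are all 1, so H_0 ≅ Z.
  H_1: rank ker ∂_1 − rank ∂_2 = (30 − 9) − 20 = 1, and ∂_2 has invariant factor 2 > 1, so H_1 ≅ Z ⊕ Z_2.
  H_2: rank ker ∂_2 − rank ∂_3 = (20 − 20) − 0 = 0, and there is no ∂_3, so H_2 ≅ 0.

As a check, the Euler characteristic is 10 − 30 + 20 = 0, which agrees with 1 − 1 + 0 = 0.
(K is a triangulation of the Klein bottle.)

H_0 = Z,  H_1 = Z ⊕ Z_2,  H_2 = 0.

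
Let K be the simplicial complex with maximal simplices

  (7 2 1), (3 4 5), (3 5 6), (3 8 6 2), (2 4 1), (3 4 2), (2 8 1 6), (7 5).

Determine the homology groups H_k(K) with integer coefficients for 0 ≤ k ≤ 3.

We work with the vertex ordering 1 < 2 < 3 < 4 < 5 < 6 < 7 < 8. The simplices of K, each written with vertices in increasing order, are:

  0-simplices (8): [1], [2], [3], [4], [5], [6], [7], [8]
  1-simplices (18): [1,2], [1,4], [1,6], [1,7], [1,8], [2,3], [2,4], [2,6], [2,7], [2,8], [3,4], [3,5], [3,6], [3,8], [4,5], [5,6], [5,7], [6,8]
  2-simplices (12): [1,2,4], [1,2,6], [1,2,7], [1,2,8], [1,6,8], [2,3,4], [2,3,6], [2,3,8], [2,6,8], [3,4,5], [3,5,6], [3,6,8]
  3-simplices (2): [1,2,6,8], [2,3,6,8]

Hence C_0 ≅ Z^8, C_1 ≅ Z^18, C_2 ≅ Z^12, C_3 ≅ Z^2.

∂_1: C_1 → C_0 sends each edge [p,q] (with p < q) to q − p.
The 8×18 boundary matrix has rank 7 and Smith normal form diag(1,1,1,1,1,1,1).

Boundary ∂_2: C_2 → C_1 sends each 2-simplex [p,q,r] to [q,r] − [p,r] + [p,q]. For instance
  ∂[1,2,7] = [2,7] − [1,7] + [1,2],
  ∂[1,2,8] = [2,8] − [1,8] + [1,2].
The 18×12 boundary matrix has rank 10 and Smith normal form diag(1,1,1,1,1,1,1,1,1,1).

∂_3: C_3 → C_2 sends each 3-simplex σ to the alternating sum Σ_i (−1)^i (σ with its i-th vertex removed). For instance
  ∂[1,2,6,8] = [2,6,8] − [1,6,8] + [1,2,8] − [1,2,6],
  ∂[2,3,6,8] = [3,6,8] − [2,6,8] + [2,3,8] − [2,3,6].
The 12×2 boundary matrix has rank 2 and Smith normal form diag(1,1).

Reading off H_k = ker ∂_k / im ∂_{k+1}:

  H_0: rank C_0 − rank ∂_1 = 8 − 7 = 1, and the invariant factors of ∂_1 are all 1, so H_0 ≅ Z.
  H_1: rank ker ∂_1 − rank ∂_2 = (18 − 7) − 10 = 1, and the invariant factors of ∂_2 are all 1, so H_1 ≅ Z.
  H_2: rank ker ∂_2 − rank ∂_3 = (12 − 10) − 2 = 0, and the invariant factors of ∂_3 are all 1, so H_2 ≅ 0.
  H_3: rank ker ∂_3 − rank ∂_4 = (2 − 2) − 0 = 0, and there is no ∂_4, so H_3 ≅ 0.

As a check, the Euler characteristic is 8 − 18 + 12 − 2 = 0, which agrees with 1 − 1 + 0 − 0 = 0.

H_0 = Z,  H_1 = Z,  H_2 = 0,  H_3 = 0.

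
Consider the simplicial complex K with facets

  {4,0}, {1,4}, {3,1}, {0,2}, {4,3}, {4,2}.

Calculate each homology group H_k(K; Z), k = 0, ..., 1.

Order the vertices as 0 < 1 < 2 < 3 < 4. Listing each simplex with vertices in this order, K has dimension 1 with simplices:

  0-simplices (5): [0], [1], [2], [3], [4]
  1-simplices (6): [0,2], [0,4], [1,3], [1,4], [2,4], [3,4]

Hence C_0 ≅ Z^5, C_1 ≅ Z^6.

The boundary map ∂_1: C_1 → C_0 is given by ∂[p,q] = [q] − [p].
The resulting 5×6 matrix has rank 4, and its Smith normal form has invariant factors (1,1,1,1).

Now H_k = ker ∂_k / im ∂_{k+1}, so:

  H_0: rank C_0 − rank ∂_1 = 5 − 4 = 1, and the invariant factors of ∂_1 are all 1, so H_0 = Z.
  H_1: rank ker ∂_1 − rank ∂_2 = (6 − 4) − 0 = 2, and there is no ∂_2, so H_1 = Z^2.

(K is a triangulation of a wedge of 2 circles.)

H_0 = Z,  H_1 = Z^2.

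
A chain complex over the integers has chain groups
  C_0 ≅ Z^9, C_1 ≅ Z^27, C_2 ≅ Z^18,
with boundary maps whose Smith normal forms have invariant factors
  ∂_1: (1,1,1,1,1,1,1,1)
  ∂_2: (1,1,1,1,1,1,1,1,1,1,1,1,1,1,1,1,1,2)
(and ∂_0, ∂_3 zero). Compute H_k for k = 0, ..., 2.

H_0: b_0 = 9 − 0 − 8 = 1; torsion from ∂_1 factors > 1: none. So H_0 = Z.
H_1: b_1 = 27 − 8 − 18 = 1; torsion from ∂_2 factors > 1: [2]. So H_1 = Z ⊕ Z/2Z.
H_2: b_2 = 18 − 18 − 0 = 0; torsion from ∂_3 factors > 1: none. So H_2 = 0.

H_0 = Z,  H_1 = Z ⊕ Z/2Z,  H_2 = 0.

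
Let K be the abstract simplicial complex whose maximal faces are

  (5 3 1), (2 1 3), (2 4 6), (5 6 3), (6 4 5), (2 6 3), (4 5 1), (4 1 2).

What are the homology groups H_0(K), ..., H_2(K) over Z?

Take the total order 1 < 2 < 3 < 4 < 5 < 6 on the vertex set. Then K (dimension 2) consists of the simplices:

  0-simplices (6): [1], [2], [3], [4], [5], [6]
  1-simplices (12): [1,2], [1,3], [1,4], [1,5], [2,3], [2,4], [2,6], [3,5], [3,6], [4,5], [4,6], [5,6]
  2-simplices (8): [1,2,3], [1,2,4], [1,3,5], [1,4,5], [2,3,6], [2,4,6], [3,5,6], [4,5,6]

Hence C_0 ≅ Z^6, C_1 ≅ Z^12, C_2 ≅ Z^8.

∂_1: C_1 → C_0 sends each edge [p,q] (with p < q) to q − p.
The resulting 6×12 matrix has rank 5, and its Smith normal form has invariant factors (1,1,1,1,1).

The boundary map ∂_2: C_2 → C_1 acts by ∂[p,q,r] = [q,r] − [p,r] + [p,q]. For instance
  ∂[1,3,5] = [3,5] − [1,5] + [1,3],
  ∂[1,4,5] = [4,5] − [1,5] + [1,4].
The 12×8 boundary matrix has rank 7 and Smith normal form diag(1,1,1,1,1,1,1).

From H_k ≅ ker(∂_k) / im(∂_{k+1}) we obtain:

  H_0: rank C_0 − rank ∂_1 = 6 − 5 = 1, and the invariant factors of ∂_1 are all 1, so H_0 = Z.
  H_1: rank ker ∂_1 − rank ∂_2 = (12 − 5) − 7 = 0, and the invariant factors of ∂_2 are all 1, so H_1 = 0.
  H_2: rank ker ∂_2 − rank ∂_3 = (8 − 7) − 0 = 1, and there is no ∂_3, so H_2 = Z.

(K is a triangulation of the 2-sphere S^2.)

H_0 ≅ Z,  H_1 = 0,  H_2 ≅ Z.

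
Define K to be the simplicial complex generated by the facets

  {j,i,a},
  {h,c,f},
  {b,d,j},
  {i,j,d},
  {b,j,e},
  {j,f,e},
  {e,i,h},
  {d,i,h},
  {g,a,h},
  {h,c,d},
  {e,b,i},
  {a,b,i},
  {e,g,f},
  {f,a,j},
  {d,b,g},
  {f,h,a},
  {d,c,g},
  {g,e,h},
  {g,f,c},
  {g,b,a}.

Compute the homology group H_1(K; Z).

H_1 ≅ Z ⊕ Z/2.

Take the total order a < b < c < d < e < f < g < h < i < j on the vertex set. Then K (dimension 2) consists of the simplices:

  0-simplices (10): a, b, c, d, e, f, g, h, i, j
  1-simplices (30): ab, af, ag, ah, ai, aj, bd, be, bg, bi, bj, cd, cf, cg, ch, dg, dh, di, dj, ef, eg, eh, ei, ej, fg, fh, fj, gh, hi, ij
  2-simplices (20): abg, abi, afh, afj, agh, aij, bdg, bdj, bei, bej, cdg, cdh, cfg, cfh, dhi, dij, efg, efj, egh, ehi

so the chain groups are C_0 ≅ Z^10, C_1 ≅ Z^30, C_2 ≅ Z^20.

The boundary map ∂_1: C_1 → C_0 is given by ∂[p,q] = [q] − [p]. For instance
  ∂gh = h − g.
As a 10×30 matrix over Z this has rank 9, with invariant factors (1,1,1,1,1,1,1,1,1).

Boundary ∂_2: C_2 → C_1 sends each 2-simplex [p,q,r] to [q,r] − [p,r] + [p,q]. For instance
  ∂bei = ei − bi + be,
  ∂cfh = fh − ch + cf.
As a 30×20 matrix over Z this has rank 20, with invariant factors (1,1,1,1,1,1,1,1,1,1,1,1,1,1,1,1,1,1,1,2).

Reading off H_k = ker ∂_k / im ∂_{k+1}:

  H_1: rank ker ∂_1 − rank ∂_2 = (30 − 9) − 20 = 1, and ∂_2 has invariant factor 2 > 1, so H_1 ≅ Z ⊕ Z/2.

(K is a triangulation of the Klein bottle.)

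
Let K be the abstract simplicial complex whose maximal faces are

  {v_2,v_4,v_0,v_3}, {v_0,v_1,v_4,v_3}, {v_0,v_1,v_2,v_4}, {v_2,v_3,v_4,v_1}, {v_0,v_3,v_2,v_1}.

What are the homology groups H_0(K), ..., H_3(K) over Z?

We work with the vertex ordering v_0 < v_1 < v_2 < v_3 < v_4. The simplices of K, each written with vertices in increasing order, are:

  0-simplices (5): [v_0], [v_1], [v_2], [v_3], [v_4]
  1-simplices (10): [v_0,v_1], [v_0,v_2], [v_0,v_3], [v_0,v_4], [v_1,v_2], [v_1,v_3], [v_1,v_4], [v_2,v_3], [v_2,v_4], [v_3,v_4]
  2-simplices (10): [v_0,v_1,v_2], [v_0,v_1,v_3], [v_0,v_1,v_4], [v_0,v_2,v_3], [v_0,v_2,v_4], [v_0,v_3,v_4], [v_1,v_2,v_3], [v_1,v_2,v_4], [v_1,v_3,v_4], [v_2,v_3,v_4]
  3-simplices (5): [v_0,v_1,v_2,v_3], [v_0,v_1,v_2,v_4], [v_0,v_1,v_3,v_4], [v_0,v_2,v_3,v_4], [v_1,v_2,v_3,v_4]

Hence C_0 ≅ Z^5, C_1 ≅ Z^10, C_2 ≅ Z^10, C_3 ≅ Z^5.

∂_1: C_1 → C_0 sends each edge [p,q] (with p < q) to q − p.
The 5×10 boundary matrix has rank 4 and Smith normal form diag(1,1,1,1).

The boundary map ∂_2: C_2 → C_1 acts by ∂[p,q,r] = [q,r] − [p,r] + [p,q]. For instance
  ∂[v_1,v_3,v_4] = [v_3,v_4] − [v_1,v_4] + [v_1,v_3],
  ∂[v_0,v_1,v_2] = [v_1,v_2] − [v_0,v_2] + [v_0,v_1].
The resulting 10×10 matrix has rank 6, and its Smith normal form has invariant factors (1,1,1,1,1,1).

∂_3: C_3 → C_2 sends each 3-simplex σ to the alternating sum Σ_i (−1)^i (σ with its i-th vertex removed). For instance
  ∂[v_1,v_2,v_3,v_4] = [v_2,v_3,v_4] − [v_1,v_3,v_4] + [v_1,v_2,v_4] − [v_1,v_2,v_3],
  ∂[v_0,v_2,v_3,v_4] = [v_2,v_3,v_4] − [v_0,v_3,v_4] + [v_0,v_2,v_4] − [v_0,v_2,v_3].
The resulting 10×5 matrix has rank 4, and its Smith normal form has invariant factors (1,1,1,1).

Now H_k = ker ∂_k / im ∂_{k+1}, so:

  H_0: rank C_0 − rank ∂_1 = 5 − 4 = 1, and the invariant factors of ∂_1 are all 1, so H_0 = Z.
  H_1: rank ker ∂_1 − rank ∂_2 = (10 − 4) − 6 = 0, and the invariant factors of ∂_2 are all 1, so H_1 = 0.
  H_2: rank ker ∂_2 − rank ∂_3 = (10 − 6) − 4 = 0, and the invariant factors of ∂_3 are all 1, so H_2 = 0.
  H_3: rank ker ∂_3 − rank ∂_4 = (5 − 4) − 0 = 1, and there is no ∂_4, so H_3 = Z.

As a check, the Euler characteristic is 5 − 10 + 10 − 5 = 0, which agrees with 1 − 0 + 0 − 1 = 0.

H_0 = Z,  H_1 = 0,  H_2 = 0,  H_3 = Z.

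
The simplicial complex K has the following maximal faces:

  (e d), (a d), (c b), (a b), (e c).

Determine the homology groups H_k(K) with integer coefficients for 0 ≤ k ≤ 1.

H_0 ≅ Z,  H_1 ≅ Z.

Order the vertices as a < b < c < d < e. Listing each simplex with vertices in this order, K has dimension 1 with simplices:

  0-simplices (5): a, b, c, d, e
  1-simplices (5): ab, ad, bc, ce, de

giving chain groups C_0 ≅ Z^5, C_1 ≅ Z^5.

∂_1: C_1 → C_0 maps an edge to its endpoints' difference, ∂[p,q] = q − p. For instance
  ∂de = e − d.
As a 5×5 matrix over Z this has rank 4, with invariant factors (1,1,1,1).

Computing H_k = (kernel of ∂_k) / (image of ∂_{k+1}):

  H_0: rank C_0 − rank ∂_1 = 5 − 4 = 1, and the invariant factors of ∂_1 are all 1, so H_0 = Z.
  H_1: rank ker ∂_1 − rank ∂_2 = (5 − 4) − 0 = 1, and there is no ∂_2, so H_1 = Z.

As a check, the Euler characteristic is 5 − 5 = 0, which agrees with 1 − 1 = 0.
(K is a triangulation of the circle S^1.)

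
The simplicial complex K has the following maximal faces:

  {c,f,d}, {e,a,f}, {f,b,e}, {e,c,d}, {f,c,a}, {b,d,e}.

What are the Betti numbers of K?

Fix the vertex order a < b < c < d < e < f and write every simplex with vertices in increasing order. Then dim K = 2 and the simplices of K are:

  0-simplices (6): a, b, c, d, e, f
  1-simplices (12): ac, ae, af, bd, be, bf, cd, ce, cf, de, df, ef
  2-simplices (6): acf, aef, bde, bef, cde, cdf

Hence C_0 ≅ Z^6, C_1 ≅ Z^12, C_2 ≅ Z^6.

The boundary map ∂_1: C_1 → C_0 maps an edge to its endpoints' difference, ∂[p,q] = q − p. For instance
  ∂be = e − b.
As a 6×12 matrix over Z this has rank 5, with invariant factors (1,1,1,1,1).

Boundary ∂_2: C_2 → C_1 acts by ∂[p,q,r] = [q,r] − [p,r] + [p,q]. For instance
  ∂acf = cf − af + ac,
  ∂aef = ef − af + ae.
The resulting 12×6 matrix has rank 6, and its Smith normal form has invariant factors (1,1,1,1,1,1).

Computing H_k = (kernel of ∂_k) / (image of ∂_{k+1}):

  H_0: rank C_0 − rank ∂_1 = 6 − 5 = 1, and the invariant factors of ∂_1 are all 1, so H_0 = Z.
  H_1: rank ker ∂_1 − rank ∂_2 = (12 − 5) − 6 = 1, and the invariant factors of ∂_2 are all 1, so H_1 = Z.
  H_2: rank ker ∂_2 − rank ∂_3 = (6 − 6) − 0 = 0, and there is no ∂_3, so H_2 = 0.

Hence the Betti numbers are b_0 = 1, b_1 = 1, b_2 = 0.

b_0 = 1, b_1 = 1, b_2 = 0.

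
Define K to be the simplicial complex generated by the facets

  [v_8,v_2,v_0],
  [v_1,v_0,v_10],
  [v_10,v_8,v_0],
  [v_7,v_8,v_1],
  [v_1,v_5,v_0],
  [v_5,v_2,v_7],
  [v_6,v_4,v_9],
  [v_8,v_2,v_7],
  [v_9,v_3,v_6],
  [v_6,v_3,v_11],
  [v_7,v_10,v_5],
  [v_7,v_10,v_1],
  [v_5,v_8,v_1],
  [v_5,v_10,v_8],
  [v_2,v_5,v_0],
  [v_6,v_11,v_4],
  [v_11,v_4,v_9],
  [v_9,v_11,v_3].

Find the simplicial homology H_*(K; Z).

H_0 ≅ Z^2,  H_1 ≅ Z/2,  H_2 ≅ Z.

K has 12 vertices, 27 edges, 18 triangles.
rank ∂_0 = 0, rank ∂_1 = 10 ⇒ b_0 = 12 − 0 − 10 = 2; all invariant factors of ∂_1 are 1 so no torsion. So H_0 ≅ Z^2.
rank ∂_1 = 10, rank ∂_2 = 17 ⇒ b_1 = 27 − 10 − 17 = 0; ∂_2 has invariant factor(s) [2] giving torsion. So H_1 ≅ Z/2.
rank ∂_2 = 17, rank ∂_3 = 0 ⇒ b_2 = 18 − 17 − 0 = 1. So H_2 ≅ Z.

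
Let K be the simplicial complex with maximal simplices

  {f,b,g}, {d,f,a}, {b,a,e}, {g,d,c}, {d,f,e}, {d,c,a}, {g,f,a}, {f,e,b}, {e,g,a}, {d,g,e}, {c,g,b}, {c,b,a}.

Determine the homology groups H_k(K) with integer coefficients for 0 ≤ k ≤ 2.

H_0 = Z,  H_1 = Z/2,  H_2 = 0.

Order the vertices as a < b < c < d < e < f < g. Listing each simplex with vertices in this order, K has dimension 2 with simplices:

  0-simplices (7): a, b, c, d, e, f, g
  1-simplices (18): ab, ac, ad, ae, af, ag, bc, be, bf, bg, cd, cg, de, df, dg, ef, eg, fg
  2-simplices (12): abc, abe, acd, adf, aeg, afg, bcg, bef, bfg, cdg, def, deg

so the chain groups are C_0 ≅ Z^7, C_1 ≅ Z^18, C_2 ≅ Z^12.

The boundary map ∂_1: C_1 → C_0 is given by ∂[p,q] = [q] − [p]. For instance
  ∂bf = f − b.
The 7×18 boundary matrix has rank 6 and Smith normal form diag(1,1,1,1,1,1).

∂_2: C_2 → C_1 acts by ∂[p,q,r] = [q,r] − [p,r] + [p,q]. For instance
  ∂bef = ef − bf + be,
  ∂aeg = eg − ag + ae.
This gives a 18×12 integer matrix of rank 12; reducing to Smith normal form yields diagonal entries (1,1,1,1,1,1,1,1,1,1,1,2).

Reading off H_k = ker ∂_k / im ∂_{k+1}:

  H_0: rank C_0 − rank ∂_1 = 7 − 6 = 1, and the invariant factors of ∂_1 are all 1, so H_0 = Z.
  H_1: rank ker ∂_1 − rank ∂_2 = (18 − 6) − 12 = 0, and ∂_2 has invariant factor 2 > 1, so H_1 = Z/2.
  H_2: rank ker ∂_2 − rank ∂_3 = (12 − 12) − 0 = 0, and there is no ∂_3, so H_2 = 0.

As a check, the Euler characteristic is 7 − 18 + 12 = 1, which agrees with 1 − 0 + 0 = 1.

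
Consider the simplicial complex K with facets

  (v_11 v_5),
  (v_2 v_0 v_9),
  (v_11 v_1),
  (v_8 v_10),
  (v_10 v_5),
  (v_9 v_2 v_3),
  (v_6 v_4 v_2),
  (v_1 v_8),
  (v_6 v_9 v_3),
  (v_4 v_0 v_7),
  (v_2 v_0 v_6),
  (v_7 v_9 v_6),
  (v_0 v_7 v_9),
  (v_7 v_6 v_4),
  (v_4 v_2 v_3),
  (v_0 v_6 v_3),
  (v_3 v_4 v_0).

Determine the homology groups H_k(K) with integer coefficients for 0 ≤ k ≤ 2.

Order the vertices as v_0 < v_1 < v_2 < v_3 < v_4 < v_5 < v_6 < v_7 < v_8 < v_9 < v_10 < v_11. Listing each simplex with vertices in this order, K has dimension 2 with simplices:

  0-simplices (12): [v_0], [v_1], [v_2], [v_3], [v_4], [v_5], [v_6], [v_7], [v_8], [v_9], [v_10], [v_11]
  1-simplices (23): (23 of them)
  2-simplices (12): (12 of them)

Hence C_0 ≅ Z^12, C_1 ≅ Z^23, C_2 ≅ Z^12.

∂_1: C_1 → C_0 sends each edge [p,q] (with p < q) to q − p. For instance
  ∂[v_3,v_6] = [v_6] − [v_3].
The 12×23 boundary matrix has rank 10 and Smith normal form diag(1,1,1,1,1,1,1,1,1,1).

Boundary ∂_2: C_2 → C_1 maps a triangle to the signed sum of its edges. For instance
  ∂[v_2,v_4,v_6] = [v_4,v_6] − [v_2,v_6] + [v_2,v_4],
  ∂[v_0,v_7,v_9] = [v_7,v_9] − [v_0,v_9] + [v_0,v_7].
The resulting 23×12 matrix has rank 12, and its Smith normal form has invariant factors (1,1,1,1,1,1,1,1,1,1,1,2).

Reading off H_k = ker ∂_k / im ∂_{k+1}:

  H_0: rank C_0 − rank ∂_1 = 12 − 10 = 2, and the invariant factors of ∂_1 are all 1, so H_0 ≅ Z^2.
  H_1: rank ker ∂_1 − rank ∂_2 = (23 − 10) − 12 = 1, and ∂_2 has invariant factor 2 > 1, so H_1 ≅ Z ⊕ Z/2Z.
  H_2: rank ker ∂_2 − rank ∂_3 = (12 − 12) − 0 = 0, and there is no ∂_3, so H_2 ≅ 0.

As a check, the Euler characteristic is 12 − 23 + 12 = 1, which agrees with 2 − 1 + 0 = 1.
(K is a triangulation of the disjoint union of the circle S^1 and the real projective plane RP^2.)

H_0 = Z^2,  H_1 = Z ⊕ Z/2Z,  H_2 = 0.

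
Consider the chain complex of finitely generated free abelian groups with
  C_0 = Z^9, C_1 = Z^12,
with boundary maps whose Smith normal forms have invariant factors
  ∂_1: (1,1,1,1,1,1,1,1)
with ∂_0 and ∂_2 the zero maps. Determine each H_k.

H_0 ≅ Z,  H_1 ≅ Z^4.

H_0: b_0 = 9 − 0 − 8 = 1; torsion from ∂_1 factors > 1: none. So H_0 ≅ Z.
H_1: b_1 = 12 − 8 − 0 = 4; torsion from ∂_2 factors > 1: none. So H_1 ≅ Z^4.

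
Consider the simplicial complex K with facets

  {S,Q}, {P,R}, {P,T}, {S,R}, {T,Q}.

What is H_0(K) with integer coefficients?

H_0 = Z.

Order the vertices as P < Q < R < S < T. Listing each simplex with vertices in this order, K has dimension 1 with simplices:

  0-simplices (5): P, Q, R, S, T
  1-simplices (5): PR, PT, QS, QT, RS

giving chain groups C_0 ≅ Z^5, C_1 ≅ Z^5.

The boundary map ∂_1: C_1 → C_0 is given by ∂[p,q] = [q] − [p]. For instance
  ∂RS = S − R.
This gives a 5×5 integer matrix of rank 4; reducing to Smith normal form yields diagonal entries (1,1,1,1).

Computing H_k = (kernel of ∂_k) / (image of ∂_{k+1}):

  H_0: rank C_0 − rank ∂_1 = 5 − 4 = 1, and the invariant factors of ∂_1 are all 1, so H_0 ≅ Z.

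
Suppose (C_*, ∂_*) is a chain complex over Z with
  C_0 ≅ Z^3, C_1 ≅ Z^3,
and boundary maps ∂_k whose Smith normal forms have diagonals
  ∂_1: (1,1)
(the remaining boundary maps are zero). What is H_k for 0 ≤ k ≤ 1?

H_0: b_0 = 3 − 0 − 2 = 1; torsion from ∂_1 factors > 1: none. So H_0 = Z.
H_1: b_1 = 3 − 2 − 0 = 1; torsion from ∂_2 factors > 1: none. So H_1 = Z.

H_0 = Z,  H_1 = Z.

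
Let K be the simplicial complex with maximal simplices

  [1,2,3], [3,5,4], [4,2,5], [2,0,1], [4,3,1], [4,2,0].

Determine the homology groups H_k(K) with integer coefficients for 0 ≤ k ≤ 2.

Order the vertices as 0 < 1 < 2 < 3 < 4 < 5. Listing each simplex with vertices in this order, K has dimension 2 with simplices:

  0-simplices (6): [0], [1], [2], [3], [4], [5]
  1-simplices (12): [0,1], [0,2], [0,4], [1,2], [1,3], [1,4], [2,3], [2,4], [2,5], [3,4], [3,5], [4,5]
  2-simplices (6): [0,1,2], [0,2,4], [1,2,3], [1,3,4], [2,4,5], [3,4,5]

giving chain groups C_0 ≅ Z^6, C_1 ≅ Z^12, C_2 ≅ Z^6.

The boundary map ∂_1: C_1 → C_0 sends each edge [p,q] (with p < q) to q − p. For instance
  ∂[0,4] = [4] − [0].
As a 6×12 matrix over Z this has rank 5, with invariant factors (1,1,1,1,1).

∂_2: C_2 → C_1 sends each 2-simplex [p,q,r] to [q,r] − [p,r] + [p,q]. For instance
  ∂[2,4,5] = [4,5] − [2,5] + [2,4],
  ∂[1,3,4] = [3,4] − [1,4] + [1,3].
This gives a 12×6 integer matrix of rank 6; reducing to Smith normal form yields diagonal entries (1,1,1,1,1,1).

Computing H_k = (kernel of ∂_k) / (image of ∂_{k+1}):

  H_0: rank C_0 − rank ∂_1 = 6 − 5 = 1, and the invariant factors of ∂_1 are all 1, so H_0 ≅ Z.
  H_1: rank ker ∂_1 − rank ∂_2 = (12 − 5) − 6 = 1, and the invariant factors of ∂_2 are all 1, so H_1 ≅ Z.
  H_2: rank ker ∂_2 − rank ∂_3 = (6 − 6) − 0 = 0, and there is no ∂_3, so H_2 ≅ 0.

(K is a triangulation of the cylinder S^1 x I.)

H_0 ≅ Z,  H_1 ≅ Z,  H_2 = 0.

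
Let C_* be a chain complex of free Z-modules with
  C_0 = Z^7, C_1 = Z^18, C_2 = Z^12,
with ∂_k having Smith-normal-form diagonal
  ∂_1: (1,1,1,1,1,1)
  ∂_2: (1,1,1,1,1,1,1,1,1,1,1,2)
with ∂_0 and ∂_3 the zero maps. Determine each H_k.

H_0 ≅ Z,  H_1 ≅ Z/2Z,  H_2 = 0.

H_0: b_0 = 7 − 0 − 6 = 1; torsion from ∂_1 factors > 1: none. So H_0 ≅ Z.
H_1: b_1 = 18 − 6 − 12 = 0; torsion from ∂_2 factors > 1: [2]. So H_1 ≅ Z/2Z.
H_2: b_2 = 12 − 12 − 0 = 0; torsion from ∂_3 factors > 1: none. So H_2 ≅ 0.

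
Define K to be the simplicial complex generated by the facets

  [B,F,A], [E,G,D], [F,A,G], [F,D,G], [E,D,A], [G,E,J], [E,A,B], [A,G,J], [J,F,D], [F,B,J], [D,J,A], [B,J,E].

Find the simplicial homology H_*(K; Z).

We work with the vertex ordering A < B < D < E < F < G < J. The simplices of K, each written with vertices in increasing order, are:

  0-simplices (7): A, B, D, E, F, G, J
  1-simplices (18): AB, AD, AE, AF, AG, AJ, BE, BF, BJ, DE, DF, DG, DJ, EG, EJ, FG, FJ, GJ
  2-simplices (12): ABE, ABF, ADE, ADJ, AFG, AGJ, BEJ, BFJ, DEG, DFG, DFJ, EGJ

so the chain groups are C_0 ≅ Z^7, C_1 ≅ Z^18, C_2 ≅ Z^12.

∂_1: C_1 → C_0 sends each edge [p,q] (with p < q) to q − p. For instance
  ∂AB = B − A.
As a 7×18 matrix over Z this has rank 6, with invariant factors (1,1,1,1,1,1).

The boundary map ∂_2: C_2 → C_1 acts by ∂[p,q,r] = [q,r] − [p,r] + [p,q]. For instance
  ∂AGJ = GJ − AJ + AG,
  ∂DEG = EG − DG + DE.
The 18×12 boundary matrix has rank 12 and Smith normal form diag(1,1,1,1,1,1,1,1,1,1,1,2).

Now H_k = ker ∂_k / im ∂_{k+1}, so:

  H_0: rank C_0 − rank ∂_1 = 7 − 6 = 1, and the invariant factors of ∂_1 are all 1, so H_0 ≅ Z.
  H_1: rank ker ∂_1 − rank ∂_2 = (18 − 6) − 12 = 0, and ∂_2 has invariant factor 2 > 1, so H_1 ≅ Z/2.
  H_2: rank ker ∂_2 − rank ∂_3 = (12 − 12) − 0 = 0, and there is no ∂_3, so H_2 ≅ 0.

As a check, the Euler characteristic is 7 − 18 + 12 = 1, which agrees with 1 − 0 + 0 = 1.

H_0 ≅ Z,  H_1 ≅ Z/2,  H_2 = 0.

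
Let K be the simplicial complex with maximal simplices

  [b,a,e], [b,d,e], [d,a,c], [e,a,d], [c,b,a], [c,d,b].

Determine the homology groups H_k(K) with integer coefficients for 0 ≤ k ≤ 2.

Order the vertices as a < b < c < d < e. Listing each simplex with vertices in this order, K has dimension 2 with simplices:

  0-simplices (5): a, b, c, d, e
  1-simplices (9): ab, ac, ad, ae, bc, bd, be, cd, de
  2-simplices (6): abc, abe, acd, ade, bcd, bde

giving chain groups C_0 ≅ Z^5, C_1 ≅ Z^9, C_2 ≅ Z^6.

∂_1: C_1 → C_0 maps an edge to its endpoints' difference, ∂[p,q] = q − p.
The 5×9 boundary matrix has rank 4 and Smith normal form diag(1,1,1,1).

The boundary map ∂_2: C_2 → C_1 acts by ∂[p,q,r] = [q,r] − [p,r] + [p,q]. For instance
  ∂bcd = cd − bd + bc,
  ∂abe = be − ae + ab.
This gives a 9×6 integer matrix of rank 5; reducing to Smith normal form yields diagonal entries (1,1,1,1,1).

Now H_k = ker ∂_k / im ∂_{k+1}, so:

  H_0: rank C_0 − rank ∂_1 = 5 − 4 = 1, and the invariant factors of ∂_1 are all 1, so H_0 = Z.
  H_1: rank ker ∂_1 − rank ∂_2 = (9 − 4) − 5 = 0, and the invariant factors of ∂_2 are all 1, so H_1 = 0.
  H_2: rank ker ∂_2 − rank ∂_3 = (6 − 5) − 0 = 1, and there is no ∂_3, so H_2 = Z.

H_0 = Z,  H_1 = 0,  H_2 = Z.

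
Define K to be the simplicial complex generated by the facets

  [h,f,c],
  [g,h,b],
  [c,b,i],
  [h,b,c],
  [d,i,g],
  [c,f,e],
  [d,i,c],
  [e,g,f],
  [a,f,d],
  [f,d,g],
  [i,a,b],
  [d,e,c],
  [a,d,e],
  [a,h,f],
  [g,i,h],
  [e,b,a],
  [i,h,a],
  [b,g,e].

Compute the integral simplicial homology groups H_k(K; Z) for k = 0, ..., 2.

H_0 ≅ Z,  H_1 ≅ Z ⊕ Z/2Z,  H_2 = 0.

K has 9 vertices, 27 edges, 18 triangles.
rank ∂_0 = 0, rank ∂_1 = 8 ⇒ b_0 = 9 − 0 − 8 = 1; all invariant factors of ∂_1 are 1 so no torsion. So H_0 = Z.
rank ∂_1 = 8, rank ∂_2 = 18 ⇒ b_1 = 27 − 8 − 18 = 1; ∂_2 has invariant factor(s) [2] giving torsion. So H_1 = Z ⊕ Z/2Z.
rank ∂_2 = 18, rank ∂_3 = 0 ⇒ b_2 = 18 − 18 − 0 = 0. So H_2 = 0.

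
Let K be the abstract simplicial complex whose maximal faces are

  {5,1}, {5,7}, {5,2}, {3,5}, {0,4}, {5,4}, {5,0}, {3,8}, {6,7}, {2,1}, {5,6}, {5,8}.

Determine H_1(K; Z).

H_1 = Z^4.

K has 9 vertices, 12 edges.
rank ∂_1 = 8, rank ∂_2 = 0 ⇒ b_1 = 12 − 8 − 0 = 4. So H_1 = Z^4.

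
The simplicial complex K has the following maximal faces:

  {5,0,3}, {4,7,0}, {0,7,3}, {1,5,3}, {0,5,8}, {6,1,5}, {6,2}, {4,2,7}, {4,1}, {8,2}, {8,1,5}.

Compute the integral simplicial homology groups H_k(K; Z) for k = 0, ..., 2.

Take the total order 0 < 1 < 2 < 3 < 4 < 5 < 6 < 7 < 8 on the vertex set. Then K (dimension 2) consists of the simplices:

  0-simplices (9): [0], [1], [2], [3], [4], [5], [6], [7], [8]
  1-simplices (19): [0,3], [0,4], [0,5], [0,7], [0,8], [1,3], [1,4], [1,5], [1,6], [1,8], [2,4], [2,6], [2,7], [2,8], [3,5], [3,7], [4,7], [5,6], [5,8]
  2-simplices (8): [0,3,5], [0,3,7], [0,4,7], [0,5,8], [1,3,5], [1,5,6], [1,5,8], [2,4,7]

Hence C_0 ≅ Z^9, C_1 ≅ Z^19, C_2 ≅ Z^8.

Boundary ∂_1: C_1 → C_0 sends each edge [p,q] (with p < q) to q − p. For instance
  ∂[5,6] = [6] − [5].
As a 9×19 matrix over Z this has rank 8, with invariant factors (1,1,1,1,1,1,1,1).

Boundary ∂_2: C_2 → C_1 maps a triangle to the signed sum of its edges. For instance
  ∂[0,3,5] = [3,5] − [0,5] + [0,3],
  ∂[0,5,8] = [5,8] − [0,8] + [0,5].
As a 19×8 matrix over Z this has rank 8, with invariant factors (1,1,1,1,1,1,1,1).

Now H_k = ker ∂_k / im ∂_{k+1}, so:

  H_0: rank C_0 − rank ∂_1 = 9 − 8 = 1, and the invariant factors of ∂_1 are all 1, so H_0 = Z.
  H_1: rank ker ∂_1 − rank ∂_2 = (19 − 8) − 8 = 3, and the invariant factors of ∂_2 are all 1, so H_1 = Z^3.
  H_2: rank ker ∂_2 − rank ∂_3 = (8 − 8) − 0 = 0, and there is no ∂_3, so H_2 = 0.

H_0 ≅ Z,  H_1 ≅ Z^3,  H_2 = 0.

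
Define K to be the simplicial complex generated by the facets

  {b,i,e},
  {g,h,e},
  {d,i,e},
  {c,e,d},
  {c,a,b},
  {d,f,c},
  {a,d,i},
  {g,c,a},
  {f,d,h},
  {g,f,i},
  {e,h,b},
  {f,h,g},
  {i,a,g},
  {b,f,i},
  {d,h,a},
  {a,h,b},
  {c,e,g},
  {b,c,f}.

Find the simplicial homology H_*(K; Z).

Order the vertices as a < b < c < d < e < f < g < h < i. Listing each simplex with vertices in this order, K has dimension 2 with simplices:

  0-simplices (9): a, b, c, d, e, f, g, h, i
  1-simplices (27): ab, ac, ad, ag, ah, ai, bc, be, bf, bh, bi, cd, ce, cf, cg, de, df, dh, di, eg, eh, ei, fg, fh, fi, gh, gi
  2-simplices (18): abc, abh, acg, adh, adi, agi, bcf, beh, bei, bfi, cde, cdf, ceg, dei, dfh, egh, fgh, fgi

so the chain groups are C_0 ≅ Z^9, C_1 ≅ Z^27, C_2 ≅ Z^18.

Boundary ∂_1: C_1 → C_0 sends each edge [p,q] (with p < q) to q − p. For instance
  ∂ei = i − e.
The 9×27 boundary matrix has rank 8 and Smith normal form diag(1,1,1,1,1,1,1,1).

Boundary ∂_2: C_2 → C_1 maps a triangle to the signed sum of its edges. For instance
  ∂agi = gi − ai + ag,
  ∂bcf = cf − bf + bc.
As a 27×18 matrix over Z this has rank 17, with invariant factors (1,1,1,1,1,1,1,1,1,1,1,1,1,1,1,1,1).

Now H_k = ker ∂_k / im ∂_{k+1}, so:

  H_0: rank C_0 − rank ∂_1 = 9 − 8 = 1, and the invariant factors of ∂_1 are all 1, so H_0 = Z.
  H_1: rank ker ∂_1 − rank ∂_2 = (27 − 8) − 17 = 2, and the invariant factors of ∂_2 are all 1, so H_1 = Z^2.
  H_2: rank ker ∂_2 − rank ∂_3 = (18 − 17) − 0 = 1, and there is no ∂_3, so H_2 = Z.

H_0 ≅ Z,  H_1 ≅ Z^2,  H_2 ≅ Z.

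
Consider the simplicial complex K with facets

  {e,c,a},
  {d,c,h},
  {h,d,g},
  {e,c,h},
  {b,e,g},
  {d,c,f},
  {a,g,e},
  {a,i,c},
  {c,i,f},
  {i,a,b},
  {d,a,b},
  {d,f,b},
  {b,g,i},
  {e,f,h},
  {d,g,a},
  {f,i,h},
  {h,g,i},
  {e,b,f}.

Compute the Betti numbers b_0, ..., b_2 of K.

Order the vertices as a < b < c < d < e < f < g < h < i. Listing each simplex with vertices in this order, K has dimension 2 with simplices:

  0-simplices (9): a, b, c, d, e, f, g, h, i
  1-simplices (27): ab, ac, ad, ae, ag, ai, bd, be, bf, bg, bi, cd, ce, cf, ch, ci, df, dg, dh, ef, eg, eh, fh, fi, gh, gi, hi
  2-simplices (18): abd, abi, ace, aci, adg, aeg, bdf, bef, beg, bgi, cdf, cdh, ceh, cfi, dgh, efh, fhi, ghi

so the chain groups are C_0 ≅ Z^9, C_1 ≅ Z^27, C_2 ≅ Z^18.

Boundary ∂_1: C_1 → C_0 is given by ∂[p,q] = [q] − [p].
This gives a 9×27 integer matrix of rank 8; reducing to Smith normal form yields diagonal entries (1,1,1,1,1,1,1,1).

The boundary map ∂_2: C_2 → C_1 sends each 2-simplex [p,q,r] to [q,r] − [p,r] + [p,q]. For instance
  ∂bef = ef − bf + be,
  ∂beg = eg − bg + be.
The resulting 27×18 matrix has rank 18, and its Smith normal form has invariant factors (1,1,1,1,1,1,1,1,1,1,1,1,1,1,1,1,1,2).

Computing H_k = (kernel of ∂_k) / (image of ∂_{k+1}):

  H_0: rank C_0 − rank ∂_1 = 9 − 8 = 1, and the invariant factors of ∂_1 are all 1, so H_0 ≅ Z.
  H_1: rank ker ∂_1 − rank ∂_2 = (27 − 8) − 18 = 1, and ∂_2 has invariant factor 2 > 1, so H_1 ≅ Z ⊕ Z/2.
  H_2: rank ker ∂_2 − rank ∂_3 = (18 − 18) − 0 = 0, and there is no ∂_3, so H_2 ≅ 0.

Hence the Betti numbers are b_0 = 1, b_1 = 1, b_2 = 0.

b_0 = 1, b_1 = 1, b_2 = 0.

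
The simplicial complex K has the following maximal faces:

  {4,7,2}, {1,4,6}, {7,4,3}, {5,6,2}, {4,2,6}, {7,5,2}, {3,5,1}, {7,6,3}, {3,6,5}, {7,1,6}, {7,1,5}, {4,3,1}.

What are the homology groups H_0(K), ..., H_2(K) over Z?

H_0 = Z,  H_1 = Z/2Z,  H_2 = 0.

Order the vertices as 1 < 2 < 3 < 4 < 5 < 6 < 7. Listing each simplex with vertices in this order, K has dimension 2 with simplices:

  0-simplices (7): [1], [2], [3], [4], [5], [6], [7]
  1-simplices (18): [1,3], [1,4], [1,5], [1,6], [1,7], [2,4], [2,5], [2,6], [2,7], [3,4], [3,5], [3,6], [3,7], [4,6], [4,7], [5,6], [5,7], [6,7]
  2-simplices (12): [1,3,4], [1,3,5], [1,4,6], [1,5,7], [1,6,7], [2,4,6], [2,4,7], [2,5,6], [2,5,7], [3,4,7], [3,5,6], [3,6,7]

giving chain groups C_0 ≅ Z^7, C_1 ≅ Z^18, C_2 ≅ Z^12.

Boundary ∂_1: C_1 → C_0 is given by ∂[p,q] = [q] − [p].
This gives a 7×18 integer matrix of rank 6; reducing to Smith normal form yields diagonal entries (1,1,1,1,1,1).

The boundary map ∂_2: C_2 → C_1 maps a triangle to the signed sum of its edges. For instance
  ∂[2,5,7] = [5,7] − [2,7] + [2,5],
  ∂[2,5,6] = [5,6] − [2,6] + [2,5].
The 18×12 boundary matrix has rank 12 and Smith normal form diag(1,1,1,1,1,1,1,1,1,1,1,2).

Now H_k = ker ∂_k / im ∂_{k+1}, so:

  H_0: rank C_0 − rank ∂_1 = 7 − 6 = 1, and the invariant factors of ∂_1 are all 1, so H_0 = Z.
  H_1: rank ker ∂_1 − rank ∂_2 = (18 − 6) − 12 = 0, and ∂_2 has invariant factor 2 > 1, so H_1 = Z/2Z.
  H_2: rank ker ∂_2 − rank ∂_3 = (12 − 12) − 0 = 0, and there is no ∂_3, so H_2 = 0.

As a check, the Euler characteristic is 7 − 18 + 12 = 1, which agrees with 1 − 0 + 0 = 1.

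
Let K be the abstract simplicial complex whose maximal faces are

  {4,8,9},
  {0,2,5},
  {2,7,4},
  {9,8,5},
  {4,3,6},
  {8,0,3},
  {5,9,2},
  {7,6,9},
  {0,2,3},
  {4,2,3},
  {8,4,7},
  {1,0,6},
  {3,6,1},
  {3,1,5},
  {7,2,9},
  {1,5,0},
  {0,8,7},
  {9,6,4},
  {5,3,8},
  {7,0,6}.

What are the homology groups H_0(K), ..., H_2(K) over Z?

H_0 = Z,  H_1 = Z ⊕ Z/2Z,  H_2 = 0.

K has 10 vertices, 30 edges, 20 triangles.
rank ∂_0 = 0, rank ∂_1 = 9 ⇒ b_0 = 10 − 0 − 9 = 1; all invariant factors of ∂_1 are 1 so no torsion. So H_0 ≅ Z.
rank ∂_1 = 9, rank ∂_2 = 20 ⇒ b_1 = 30 − 9 − 20 = 1; ∂_2 has invariant factor(s) [2] giving torsion. So H_1 ≅ Z ⊕ Z/2Z.
rank ∂_2 = 20, rank ∂_3 = 0 ⇒ b_2 = 20 − 20 − 0 = 0. So H_2 ≅ 0.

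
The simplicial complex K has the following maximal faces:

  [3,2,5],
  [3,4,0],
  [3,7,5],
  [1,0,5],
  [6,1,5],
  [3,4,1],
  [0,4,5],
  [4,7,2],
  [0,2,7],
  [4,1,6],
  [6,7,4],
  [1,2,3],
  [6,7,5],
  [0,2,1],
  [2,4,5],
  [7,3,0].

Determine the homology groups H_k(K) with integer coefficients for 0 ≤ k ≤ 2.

H_0 ≅ Z,  H_1 ≅ Z^2,  H_2 ≅ Z.

Order the vertices as 0 < 1 < 2 < 3 < 4 < 5 < 6 < 7. Listing each simplex with vertices in this order, K has dimension 2 with simplices:

  0-simplices (8): [0], [1], [2], [3], [4], [5], [6], [7]
  1-simplices (24): (24 of them)
  2-simplices (16): [0,1,2], [0,1,5], [0,2,7], [0,3,4], [0,3,7], [0,4,5], [1,2,3], [1,3,4], [1,4,6], [1,5,6], [2,3,5], [2,4,5], [2,4,7], [3,5,7], [4,6,7], [5,6,7]

so the chain groups are C_0 ≅ Z^8, C_1 ≅ Z^24, C_2 ≅ Z^16.

The boundary map ∂_1: C_1 → C_0 is given by ∂[p,q] = [q] − [p]. For instance
  ∂[0,5] = [5] − [0].
The resulting 8×24 matrix has rank 7, and its Smith normal form has invariant factors (1,1,1,1,1,1,1).

Boundary ∂_2: C_2 → C_1 maps a triangle to the signed sum of its edges. For instance
  ∂[2,4,7] = [4,7] − [2,7] + [2,4],
  ∂[0,3,4] = [3,4] − [0,4] + [0,3].
The 24×16 boundary matrix has rank 15 and Smith normal form diag(1,1,1,1,1,1,1,1,1,1,1,1,1,1,1).

Now H_k = ker ∂_k / im ∂_{k+1}, so:

  H_0: rank C_0 − rank ∂_1 = 8 − 7 = 1, and the invariant factors of ∂_1 are all 1, so H_0 ≅ Z.
  H_1: rank ker ∂_1 − rank ∂_2 = (24 − 7) − 15 = 2, and the invariant factors of ∂_2 are all 1, so H_1 ≅ Z^2.
  H_2: rank ker ∂_2 − rank ∂_3 = (16 − 15) − 0 = 1, and there is no ∂_3, so H_2 ≅ Z.

As a check, the Euler characteristic is 8 − 24 + 16 = 0, which agrees with 1 − 2 + 1 = 0.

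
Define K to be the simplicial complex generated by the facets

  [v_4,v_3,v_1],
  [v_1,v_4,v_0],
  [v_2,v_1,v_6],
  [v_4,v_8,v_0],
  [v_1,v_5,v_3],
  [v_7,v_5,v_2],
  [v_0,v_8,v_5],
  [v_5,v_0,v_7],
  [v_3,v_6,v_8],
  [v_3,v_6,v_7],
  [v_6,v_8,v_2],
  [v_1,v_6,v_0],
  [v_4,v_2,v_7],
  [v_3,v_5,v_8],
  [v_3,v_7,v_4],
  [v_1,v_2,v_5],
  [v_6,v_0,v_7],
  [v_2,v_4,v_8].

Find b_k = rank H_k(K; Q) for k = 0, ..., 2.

We work with the vertex ordering v_0 < v_1 < v_2 < v_3 < v_4 < v_5 < v_6 < v_7 < v_8. The simplices of K, each written with vertices in increasing order, are:

  0-simplices (9): [v_0], [v_1], [v_2], [v_3], [v_4], [v_5], [v_6], [v_7], [v_8]
  1-simplices (27): (27 of them)
  2-simplices (18): (18 of them)

Hence C_0 ≅ Z^9, C_1 ≅ Z^27, C_2 ≅ Z^18.

The boundary map ∂_1: C_1 → C_0 maps an edge to its endpoints' difference, ∂[p,q] = q − p. For instance
  ∂[v_1,v_6] = [v_6] − [v_1].
The resulting 9×27 matrix has rank 8, and its Smith normal form has invariant factors (1,1,1,1,1,1,1,1).

∂_2: C_2 → C_1 sends each 2-simplex [p,q,r] to [q,r] − [p,r] + [p,q]. For instance
  ∂[v_1,v_3,v_5] = [v_3,v_5] − [v_1,v_5] + [v_1,v_3],
  ∂[v_0,v_6,v_7] = [v_6,v_7] − [v_0,v_7] + [v_0,v_6].
The resulting 27×18 matrix has rank 17, and its Smith normal form has invariant factors (1,1,1,1,1,1,1,1,1,1,1,1,1,1,1,1,1).

Reading off H_k = ker ∂_k / im ∂_{k+1}:

  H_0: rank C_0 − rank ∂_1 = 9 − 8 = 1, and the invariant factors of ∂_1 are all 1, so H_0 = Z.
  H_1: rank ker ∂_1 − rank ∂_2 = (27 − 8) − 17 = 2, and the invariant factors of ∂_2 are all 1, so H_1 = Z^2.
  H_2: rank ker ∂_2 − rank ∂_3 = (18 − 17) − 0 = 1, and there is no ∂_3, so H_2 = Z.

As a check, the Euler characteristic is 9 − 27 + 18 = 0, which agrees with 1 − 2 + 1 = 0.

Hence the Betti numbers are b_0 = 1, b_1 = 2, b_2 = 1.

b_0 = 1, b_1 = 2, b_2 = 1.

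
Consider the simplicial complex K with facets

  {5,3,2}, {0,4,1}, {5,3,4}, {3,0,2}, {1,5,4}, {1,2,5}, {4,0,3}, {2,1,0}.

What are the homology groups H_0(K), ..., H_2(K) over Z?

H_0 = Z,  H_1 = 0,  H_2 = Z.

K has 6 vertices, 12 edges, 8 triangles.
rank ∂_0 = 0, rank ∂_1 = 5 ⇒ b_0 = 6 − 0 − 5 = 1; all invariant factors of ∂_1 are 1 so no torsion. So H_0 = Z.
rank ∂_1 = 5, rank ∂_2 = 7 ⇒ b_1 = 12 − 5 − 7 = 0; all invariant factors of ∂_2 are 1 so no torsion. So H_1 = 0.
rank ∂_2 = 7, rank ∂_3 = 0 ⇒ b_2 = 8 − 7 − 0 = 1. So H_2 = Z.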